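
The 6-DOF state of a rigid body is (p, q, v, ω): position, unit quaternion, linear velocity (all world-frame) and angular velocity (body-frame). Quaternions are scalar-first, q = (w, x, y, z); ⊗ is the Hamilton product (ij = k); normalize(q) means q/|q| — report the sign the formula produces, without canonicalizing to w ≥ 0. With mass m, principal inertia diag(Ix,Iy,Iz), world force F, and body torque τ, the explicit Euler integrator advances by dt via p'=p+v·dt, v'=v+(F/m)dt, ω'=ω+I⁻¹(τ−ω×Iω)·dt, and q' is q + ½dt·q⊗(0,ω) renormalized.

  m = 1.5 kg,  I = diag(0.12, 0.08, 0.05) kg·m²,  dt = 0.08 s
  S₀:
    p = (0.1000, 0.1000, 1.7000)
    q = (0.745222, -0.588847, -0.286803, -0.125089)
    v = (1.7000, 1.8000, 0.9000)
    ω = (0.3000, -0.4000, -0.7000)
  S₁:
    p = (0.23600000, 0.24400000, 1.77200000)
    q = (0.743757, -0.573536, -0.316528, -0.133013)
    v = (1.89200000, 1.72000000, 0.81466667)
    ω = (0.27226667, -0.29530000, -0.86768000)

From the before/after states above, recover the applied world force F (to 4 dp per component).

F = (3.6000, -1.5000, -1.6000)

Δv = v₁−v₀ = (0.19200000, -0.08000000, -0.08533333)
F = m·Δv/dt = (3.6000, -1.5000, -1.6000)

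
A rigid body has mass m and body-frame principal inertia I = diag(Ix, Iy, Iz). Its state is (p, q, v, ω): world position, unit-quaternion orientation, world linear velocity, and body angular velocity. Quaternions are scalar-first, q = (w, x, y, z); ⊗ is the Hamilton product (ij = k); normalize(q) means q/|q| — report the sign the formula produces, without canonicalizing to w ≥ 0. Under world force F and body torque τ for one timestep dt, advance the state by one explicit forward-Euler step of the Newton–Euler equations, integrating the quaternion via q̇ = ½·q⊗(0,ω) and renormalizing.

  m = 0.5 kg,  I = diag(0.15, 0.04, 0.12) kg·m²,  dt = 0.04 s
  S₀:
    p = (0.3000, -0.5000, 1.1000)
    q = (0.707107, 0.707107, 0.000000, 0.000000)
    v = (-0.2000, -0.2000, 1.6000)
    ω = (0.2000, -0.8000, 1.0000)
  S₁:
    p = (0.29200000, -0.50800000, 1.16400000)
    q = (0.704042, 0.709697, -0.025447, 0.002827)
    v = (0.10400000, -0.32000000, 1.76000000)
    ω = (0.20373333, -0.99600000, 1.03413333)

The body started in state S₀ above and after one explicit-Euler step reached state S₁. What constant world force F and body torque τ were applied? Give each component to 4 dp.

F = (3.8000, -1.5000, 2.0000)
τ = (-0.0500, -0.1900, 0.1200)

velocity change Δv = (0.30400000, -0.12000000, 0.16000000)
m·(v₁−v₀)/dt = (3.8000, -1.5000, 2.0000)
Δω = ω₁−ω₀ = (0.00373333, -0.19600000, 0.03413333)
applied torque τ = (-0.0500, -0.1900, 0.1200)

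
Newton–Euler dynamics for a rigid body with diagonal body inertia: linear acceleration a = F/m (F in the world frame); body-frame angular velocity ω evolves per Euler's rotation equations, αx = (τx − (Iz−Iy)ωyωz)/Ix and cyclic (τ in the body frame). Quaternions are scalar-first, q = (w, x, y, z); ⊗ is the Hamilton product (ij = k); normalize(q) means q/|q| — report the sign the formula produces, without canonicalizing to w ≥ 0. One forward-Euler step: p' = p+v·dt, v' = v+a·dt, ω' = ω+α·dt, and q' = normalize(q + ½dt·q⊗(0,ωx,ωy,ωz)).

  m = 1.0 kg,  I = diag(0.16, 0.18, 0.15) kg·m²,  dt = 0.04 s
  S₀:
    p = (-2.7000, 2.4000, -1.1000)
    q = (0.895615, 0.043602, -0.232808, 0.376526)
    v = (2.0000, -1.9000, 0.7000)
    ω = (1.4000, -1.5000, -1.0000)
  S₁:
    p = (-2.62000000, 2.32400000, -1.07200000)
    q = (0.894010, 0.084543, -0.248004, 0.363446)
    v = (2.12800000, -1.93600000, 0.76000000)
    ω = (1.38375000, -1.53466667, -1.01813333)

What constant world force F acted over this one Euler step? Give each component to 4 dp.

velocity change Δv = (0.12800000, -0.03600000, 0.06000000)
F = m·Δv/dt = (3.2000, -0.9000, 1.5000)

F = (3.2000, -0.9000, 1.5000)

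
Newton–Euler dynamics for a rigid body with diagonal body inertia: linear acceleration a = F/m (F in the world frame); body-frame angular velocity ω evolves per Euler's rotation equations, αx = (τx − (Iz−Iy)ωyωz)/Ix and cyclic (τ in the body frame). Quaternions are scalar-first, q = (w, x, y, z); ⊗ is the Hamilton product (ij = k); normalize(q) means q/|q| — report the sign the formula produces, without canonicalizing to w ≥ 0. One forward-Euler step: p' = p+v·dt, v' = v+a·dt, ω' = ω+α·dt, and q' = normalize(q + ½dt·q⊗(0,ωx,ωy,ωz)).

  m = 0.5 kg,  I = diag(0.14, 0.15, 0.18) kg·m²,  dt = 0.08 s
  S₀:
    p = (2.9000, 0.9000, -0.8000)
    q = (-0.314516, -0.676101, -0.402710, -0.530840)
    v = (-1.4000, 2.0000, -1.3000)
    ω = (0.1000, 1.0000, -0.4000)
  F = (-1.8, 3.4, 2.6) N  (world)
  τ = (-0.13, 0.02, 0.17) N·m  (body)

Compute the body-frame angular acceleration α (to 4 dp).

α = (-0.8429, 0.1227, 0.9389)

precession coupling ω×(Iω) = (-0.0120, 0.0016, 0.0010)
angular accel α = (-0.8429, 0.1227, 0.9389)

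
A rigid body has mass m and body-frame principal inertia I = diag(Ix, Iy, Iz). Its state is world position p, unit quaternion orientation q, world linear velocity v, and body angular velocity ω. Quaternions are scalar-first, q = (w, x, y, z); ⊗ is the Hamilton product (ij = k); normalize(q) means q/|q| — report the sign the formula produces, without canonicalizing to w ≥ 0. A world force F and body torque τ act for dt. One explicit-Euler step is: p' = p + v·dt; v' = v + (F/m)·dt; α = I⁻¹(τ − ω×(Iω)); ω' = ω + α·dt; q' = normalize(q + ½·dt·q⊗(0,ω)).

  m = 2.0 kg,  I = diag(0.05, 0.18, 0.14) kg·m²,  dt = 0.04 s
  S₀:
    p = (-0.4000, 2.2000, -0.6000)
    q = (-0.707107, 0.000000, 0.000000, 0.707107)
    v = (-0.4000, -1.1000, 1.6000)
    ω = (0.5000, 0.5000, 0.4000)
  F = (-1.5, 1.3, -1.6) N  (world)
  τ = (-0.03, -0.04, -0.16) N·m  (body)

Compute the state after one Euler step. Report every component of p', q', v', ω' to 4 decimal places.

p' = (-0.4160, 2.1560, -0.5360)
q' = (-0.7127, -0.0141, 0.0000, 0.7014)
v' = (-0.4300, -1.0740, 1.5680)
ω' = (0.4824, 0.4951, 0.3450)

gyro term ω×Iω = (-0.0080, -0.0180, 0.0325)
angular accel α = (-0.4400, -0.1222, -1.3750)
ω + α·dt = (0.4824, 0.4951, 0.3450)
2q̇ = q⊗(0,ω) = (-0.2828428, -0.7071070, 0.0000000, -0.2828428)
q + ½dt·q⊗(0,ω), renormalized = (-0.7127, -0.0141, 0.0000, 0.7014)
a = (-0.7500, 0.6500, -0.8000)
p' = p + v·dt = (-0.4160, 2.1560, -0.5360)
v' = v + a·dt = (-0.4300, -1.0740, 1.5680)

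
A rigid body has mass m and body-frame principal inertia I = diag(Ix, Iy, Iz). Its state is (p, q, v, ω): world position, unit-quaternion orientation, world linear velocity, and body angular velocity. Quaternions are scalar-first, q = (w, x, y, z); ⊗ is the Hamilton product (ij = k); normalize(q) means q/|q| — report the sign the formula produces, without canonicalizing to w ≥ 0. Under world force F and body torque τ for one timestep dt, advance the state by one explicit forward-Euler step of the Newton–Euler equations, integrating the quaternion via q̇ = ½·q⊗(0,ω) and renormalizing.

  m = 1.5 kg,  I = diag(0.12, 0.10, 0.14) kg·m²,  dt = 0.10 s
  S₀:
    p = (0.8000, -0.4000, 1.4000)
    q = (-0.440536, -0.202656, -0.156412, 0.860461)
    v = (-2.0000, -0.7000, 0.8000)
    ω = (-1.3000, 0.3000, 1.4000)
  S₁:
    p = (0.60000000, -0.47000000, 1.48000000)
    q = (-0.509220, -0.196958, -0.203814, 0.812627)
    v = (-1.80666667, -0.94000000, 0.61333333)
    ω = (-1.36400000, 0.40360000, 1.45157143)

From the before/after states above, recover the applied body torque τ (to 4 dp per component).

τ = (-0.0600, 0.1400, 0.0800)

ω₁ − ω₀ = (-0.06400000, 0.10360000, 0.05157143)
τ = I·(Δω/dt) + ω₀×(Iω₀) = (-0.0600, 0.1400, 0.0800)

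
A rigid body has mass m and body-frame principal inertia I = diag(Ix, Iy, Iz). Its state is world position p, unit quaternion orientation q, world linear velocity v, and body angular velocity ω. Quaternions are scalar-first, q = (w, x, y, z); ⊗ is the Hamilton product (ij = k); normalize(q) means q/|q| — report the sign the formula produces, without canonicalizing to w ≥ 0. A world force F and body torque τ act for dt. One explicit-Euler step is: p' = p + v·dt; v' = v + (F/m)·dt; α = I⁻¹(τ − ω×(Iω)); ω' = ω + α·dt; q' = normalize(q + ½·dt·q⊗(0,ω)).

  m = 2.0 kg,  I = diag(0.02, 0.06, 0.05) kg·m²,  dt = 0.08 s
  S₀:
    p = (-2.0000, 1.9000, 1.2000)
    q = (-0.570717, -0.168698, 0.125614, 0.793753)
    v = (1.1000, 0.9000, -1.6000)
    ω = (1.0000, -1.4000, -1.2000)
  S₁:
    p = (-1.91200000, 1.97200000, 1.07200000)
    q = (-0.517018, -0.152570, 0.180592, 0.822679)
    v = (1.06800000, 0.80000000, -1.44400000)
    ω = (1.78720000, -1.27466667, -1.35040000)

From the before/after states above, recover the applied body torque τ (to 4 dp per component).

rate change Δω = (0.78720000, 0.12533333, -0.15040000)
precession coupling = (-0.0168, 0.0360, -0.0560)
applied torque τ = (0.1800, 0.1300, -0.1500)

τ = (0.1800, 0.1300, -0.1500)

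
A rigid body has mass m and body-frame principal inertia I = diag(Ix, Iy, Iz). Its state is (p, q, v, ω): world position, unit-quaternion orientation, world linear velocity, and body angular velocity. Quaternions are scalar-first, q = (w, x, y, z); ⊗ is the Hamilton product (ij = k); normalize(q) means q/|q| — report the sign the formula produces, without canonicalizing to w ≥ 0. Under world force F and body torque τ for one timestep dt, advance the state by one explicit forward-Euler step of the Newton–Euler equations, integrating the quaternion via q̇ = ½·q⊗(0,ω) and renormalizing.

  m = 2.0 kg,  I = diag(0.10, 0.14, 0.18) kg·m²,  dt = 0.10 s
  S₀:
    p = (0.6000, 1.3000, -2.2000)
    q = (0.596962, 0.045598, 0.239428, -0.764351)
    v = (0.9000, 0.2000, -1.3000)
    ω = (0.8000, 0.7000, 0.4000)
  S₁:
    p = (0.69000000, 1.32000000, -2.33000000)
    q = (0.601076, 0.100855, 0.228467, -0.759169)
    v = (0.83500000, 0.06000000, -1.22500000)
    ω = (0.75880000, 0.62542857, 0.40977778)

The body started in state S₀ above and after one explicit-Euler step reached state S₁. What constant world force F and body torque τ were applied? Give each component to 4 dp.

rate change Δω = (-0.04120000, -0.07457143, 0.00977778)
I·α + gyro = (-0.0300, -0.1300, 0.0400)
Δv = v₁−v₀ = (-0.06500000, -0.14000000, 0.07500000)
applied force F = (-1.3000, -2.8000, 1.5000)

F = (-1.3000, -2.8000, 1.5000)
τ = (-0.0300, -0.1300, 0.0400)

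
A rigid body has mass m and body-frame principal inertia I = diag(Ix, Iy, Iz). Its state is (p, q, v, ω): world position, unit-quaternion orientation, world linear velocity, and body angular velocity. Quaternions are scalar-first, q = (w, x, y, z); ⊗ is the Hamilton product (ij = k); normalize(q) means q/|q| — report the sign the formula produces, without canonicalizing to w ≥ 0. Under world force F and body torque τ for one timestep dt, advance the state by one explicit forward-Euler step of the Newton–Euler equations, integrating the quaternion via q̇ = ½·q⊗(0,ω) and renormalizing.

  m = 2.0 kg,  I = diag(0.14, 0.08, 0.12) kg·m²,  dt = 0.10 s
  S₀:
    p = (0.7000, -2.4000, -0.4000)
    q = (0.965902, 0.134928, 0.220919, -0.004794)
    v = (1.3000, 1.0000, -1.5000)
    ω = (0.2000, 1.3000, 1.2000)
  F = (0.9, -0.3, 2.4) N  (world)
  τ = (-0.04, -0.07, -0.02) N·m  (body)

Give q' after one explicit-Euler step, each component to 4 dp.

q' = (0.9467, 0.1575, 0.2745, 0.0595)

q⊗(0,ω) = (-0.3084275, 0.4645154, 1.0928002, 1.2903050)
q' = normalize(q + ½dt·q⊗(0,ω)) = (0.9467, 0.1575, 0.2745, 0.0595)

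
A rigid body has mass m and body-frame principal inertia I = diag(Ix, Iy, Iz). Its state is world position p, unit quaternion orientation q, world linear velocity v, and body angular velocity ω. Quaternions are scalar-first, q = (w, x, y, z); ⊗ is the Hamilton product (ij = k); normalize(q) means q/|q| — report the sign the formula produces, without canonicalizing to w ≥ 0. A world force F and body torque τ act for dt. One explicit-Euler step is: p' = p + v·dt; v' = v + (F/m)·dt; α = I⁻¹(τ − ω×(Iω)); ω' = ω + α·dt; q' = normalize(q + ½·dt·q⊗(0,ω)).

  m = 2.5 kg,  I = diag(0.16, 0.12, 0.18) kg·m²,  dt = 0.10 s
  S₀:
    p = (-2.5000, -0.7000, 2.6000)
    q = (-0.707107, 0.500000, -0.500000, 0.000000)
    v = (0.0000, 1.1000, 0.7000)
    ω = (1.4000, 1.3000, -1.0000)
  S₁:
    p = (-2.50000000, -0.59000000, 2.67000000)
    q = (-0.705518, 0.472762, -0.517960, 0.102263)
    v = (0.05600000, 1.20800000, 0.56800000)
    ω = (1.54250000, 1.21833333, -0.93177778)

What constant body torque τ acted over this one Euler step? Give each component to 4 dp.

ω₁ − ω₀ = (0.14250000, -0.08166667, 0.06822222)
gyro term ω₀×Iω₀ = (-0.0780, 0.0280, -0.0728)
applied torque τ = (0.1500, -0.0700, 0.0500)

τ = (0.1500, -0.0700, 0.0500)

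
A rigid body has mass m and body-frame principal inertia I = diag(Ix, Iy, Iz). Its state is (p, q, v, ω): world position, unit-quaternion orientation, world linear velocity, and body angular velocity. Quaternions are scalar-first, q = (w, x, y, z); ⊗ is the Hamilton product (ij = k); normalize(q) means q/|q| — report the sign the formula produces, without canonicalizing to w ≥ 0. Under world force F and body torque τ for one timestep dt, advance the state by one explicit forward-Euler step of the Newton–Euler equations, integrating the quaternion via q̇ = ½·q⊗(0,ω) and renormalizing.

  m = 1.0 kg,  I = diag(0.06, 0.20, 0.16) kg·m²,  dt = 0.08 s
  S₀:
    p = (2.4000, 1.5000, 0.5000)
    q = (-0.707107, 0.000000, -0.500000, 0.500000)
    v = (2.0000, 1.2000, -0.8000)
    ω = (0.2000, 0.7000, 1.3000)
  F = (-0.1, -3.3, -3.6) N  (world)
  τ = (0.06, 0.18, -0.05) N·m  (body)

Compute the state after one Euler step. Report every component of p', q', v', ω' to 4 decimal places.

p' = (2.5600, 1.5960, 0.4360)
q' = (-0.7178, -0.0456, -0.5149, 0.4664)
v' = (1.9920, 0.9360, -1.0880)
ω' = (0.3285, 0.7824, 1.2652)

a = (-0.1000, -3.3000, -3.6000)
p + v·dt = (2.5600, 1.5960, 0.4360)
v + (F/m)dt = (1.9920, 0.9360, -1.0880)
ω×(Iω) gyroscopic = (-0.0364, -0.0260, 0.0196)
α = I⁻¹(τ − ω×Iω) = (1.6067, 1.0300, -0.4350)
new body rate ω' = (0.3285, 0.7824, 1.2652)
2q̇ = q⊗(0,ω) = (-0.3000000, -1.1414214, -0.3949749, -0.8192391)
q' = normalize(q + ½dt·q⊗(0,ω)) = (-0.7178, -0.0456, -0.5149, 0.4664)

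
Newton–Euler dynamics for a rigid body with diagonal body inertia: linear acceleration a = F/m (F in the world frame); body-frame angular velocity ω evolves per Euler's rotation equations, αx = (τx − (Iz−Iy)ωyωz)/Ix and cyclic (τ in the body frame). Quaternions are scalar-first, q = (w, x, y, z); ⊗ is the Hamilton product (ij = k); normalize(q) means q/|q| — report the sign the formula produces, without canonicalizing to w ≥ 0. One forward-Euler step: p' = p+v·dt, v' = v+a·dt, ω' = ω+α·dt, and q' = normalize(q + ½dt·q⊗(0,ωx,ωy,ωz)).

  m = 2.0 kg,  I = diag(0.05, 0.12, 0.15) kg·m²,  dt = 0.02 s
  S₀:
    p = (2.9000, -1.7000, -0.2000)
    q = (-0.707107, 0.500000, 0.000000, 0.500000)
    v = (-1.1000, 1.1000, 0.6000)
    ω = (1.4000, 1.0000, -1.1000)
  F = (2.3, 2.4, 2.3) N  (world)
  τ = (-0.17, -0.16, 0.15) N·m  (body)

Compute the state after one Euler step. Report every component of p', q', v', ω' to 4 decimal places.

a = F/m = (1.1500, 1.2000, 1.1500)
p' = p + v·dt = (2.8780, -1.6780, -0.1880)
v + (F/m)dt = (-1.0770, 1.1240, 0.6230)
gyro term ω×Iω = (-0.0330, 0.1540, 0.0980)
angular accel α = (-2.7400, -2.6167, 0.3467)
new body rate ω' = (1.3452, 0.9477, -1.0931)
Hamilton product q⊗(0,ω) = (-0.1500000, -1.4899498, 0.5428930, 1.2778177)
updated quaternion q' = (-0.7085, 0.4850, 0.0054, 0.5127)

p' = (2.8780, -1.6780, -0.1880)
q' = (-0.7085, 0.4850, 0.0054, 0.5127)
v' = (-1.0770, 1.1240, 0.6230)
ω' = (1.3452, 0.9477, -1.0931)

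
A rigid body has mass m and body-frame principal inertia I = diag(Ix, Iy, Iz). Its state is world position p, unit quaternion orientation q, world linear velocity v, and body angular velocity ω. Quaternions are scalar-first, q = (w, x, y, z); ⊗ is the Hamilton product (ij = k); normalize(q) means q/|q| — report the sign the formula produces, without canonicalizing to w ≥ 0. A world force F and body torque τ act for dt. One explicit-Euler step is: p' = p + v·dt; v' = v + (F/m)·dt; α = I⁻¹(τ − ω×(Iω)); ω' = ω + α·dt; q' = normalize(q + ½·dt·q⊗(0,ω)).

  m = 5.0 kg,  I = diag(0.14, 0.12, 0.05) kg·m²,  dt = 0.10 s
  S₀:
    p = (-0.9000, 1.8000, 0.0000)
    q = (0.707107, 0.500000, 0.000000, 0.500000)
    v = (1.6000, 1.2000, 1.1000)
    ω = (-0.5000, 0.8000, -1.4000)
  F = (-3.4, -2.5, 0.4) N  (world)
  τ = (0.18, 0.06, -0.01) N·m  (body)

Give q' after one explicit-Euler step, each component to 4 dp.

q' = (0.7519, 0.4607, 0.0506, 0.4688)

2q̇ = q⊗(0,ω) = (0.9500000, -0.7535535, 1.0156856, -0.5899498)
q + ½dt·q⊗(0,ω), renormalized = (0.7519, 0.4607, 0.0506, 0.4688)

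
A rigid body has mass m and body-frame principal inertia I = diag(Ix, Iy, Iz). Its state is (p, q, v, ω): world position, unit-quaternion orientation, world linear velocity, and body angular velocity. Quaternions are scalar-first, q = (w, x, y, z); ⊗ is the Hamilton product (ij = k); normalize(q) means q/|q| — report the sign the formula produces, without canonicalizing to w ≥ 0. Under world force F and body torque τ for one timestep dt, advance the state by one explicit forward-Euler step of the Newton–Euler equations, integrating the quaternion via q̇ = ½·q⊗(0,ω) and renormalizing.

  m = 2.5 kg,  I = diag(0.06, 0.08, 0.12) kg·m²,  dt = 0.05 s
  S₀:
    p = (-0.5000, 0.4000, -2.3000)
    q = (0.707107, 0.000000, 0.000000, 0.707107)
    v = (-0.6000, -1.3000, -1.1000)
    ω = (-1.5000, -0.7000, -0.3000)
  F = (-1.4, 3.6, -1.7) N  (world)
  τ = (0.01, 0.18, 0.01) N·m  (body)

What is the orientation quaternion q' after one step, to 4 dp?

q⊗(0,ω) = (0.2121321, -0.5656856, -1.5556354, -0.2121321)
q' = normalize(q + ½dt·q⊗(0,ω)) = (0.7118, -0.0141, -0.0389, 0.7012)

q' = (0.7118, -0.0141, -0.0389, 0.7012)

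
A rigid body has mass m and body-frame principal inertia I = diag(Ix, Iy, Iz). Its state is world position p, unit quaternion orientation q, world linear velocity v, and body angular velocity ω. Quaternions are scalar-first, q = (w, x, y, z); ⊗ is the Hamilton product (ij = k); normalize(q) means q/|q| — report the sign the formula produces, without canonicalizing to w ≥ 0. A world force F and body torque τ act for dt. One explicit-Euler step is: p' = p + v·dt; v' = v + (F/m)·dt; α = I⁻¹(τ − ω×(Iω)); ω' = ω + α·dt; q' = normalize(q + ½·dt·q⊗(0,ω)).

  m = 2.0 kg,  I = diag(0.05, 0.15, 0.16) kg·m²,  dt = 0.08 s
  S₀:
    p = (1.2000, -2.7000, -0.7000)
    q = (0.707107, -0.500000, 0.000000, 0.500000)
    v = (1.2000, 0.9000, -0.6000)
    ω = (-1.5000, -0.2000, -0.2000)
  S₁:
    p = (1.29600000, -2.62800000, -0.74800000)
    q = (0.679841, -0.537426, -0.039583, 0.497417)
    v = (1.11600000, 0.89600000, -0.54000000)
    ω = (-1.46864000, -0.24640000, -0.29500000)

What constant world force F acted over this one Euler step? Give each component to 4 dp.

F = (-2.1000, -0.1000, 1.5000)

v₁ − v₀ = (-0.08400000, -0.00400000, 0.06000000)
m·(v₁−v₀)/dt = (-2.1000, -0.1000, 1.5000)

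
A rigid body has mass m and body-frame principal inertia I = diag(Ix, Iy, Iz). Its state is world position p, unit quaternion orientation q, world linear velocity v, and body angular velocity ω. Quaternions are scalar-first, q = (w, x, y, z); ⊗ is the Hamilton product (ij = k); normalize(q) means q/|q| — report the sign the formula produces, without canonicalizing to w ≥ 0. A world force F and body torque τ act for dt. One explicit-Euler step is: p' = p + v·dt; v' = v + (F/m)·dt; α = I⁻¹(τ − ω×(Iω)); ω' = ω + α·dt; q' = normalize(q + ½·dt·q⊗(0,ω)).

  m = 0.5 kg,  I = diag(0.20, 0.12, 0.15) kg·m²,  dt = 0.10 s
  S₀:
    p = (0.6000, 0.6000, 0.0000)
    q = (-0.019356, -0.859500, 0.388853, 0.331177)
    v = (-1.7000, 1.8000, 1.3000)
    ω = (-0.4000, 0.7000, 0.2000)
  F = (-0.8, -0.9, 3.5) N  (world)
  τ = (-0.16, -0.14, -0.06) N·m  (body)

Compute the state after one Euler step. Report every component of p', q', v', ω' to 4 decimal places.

p' = (0.4300, 0.7800, 0.1300)
q' = (-0.0534, -0.8661, 0.3898, 0.3084)
v' = (-1.8600, 1.6200, 2.0000)
ω' = (-0.4821, 0.5867, 0.1451)

a = F/m = (-1.6000, -1.8000, 7.0000)
new position p' = (0.4300, 0.7800, 0.1300)
v' = v + a·dt = (-1.8600, 1.6200, 2.0000)
gyro term ω×Iω = (0.0042, -0.0040, 0.0224)
α = I⁻¹(τ − ω×Iω) = (-0.8210, -1.1333, -0.5493)
ω + α·dt = (-0.4821, 0.5867, 0.1451)
q⊗(0,ω) = (-0.6822325, -0.1463109, 0.0258800, -0.4499800)
updated quaternion q' = (-0.0534, -0.8661, 0.3898, 0.3084)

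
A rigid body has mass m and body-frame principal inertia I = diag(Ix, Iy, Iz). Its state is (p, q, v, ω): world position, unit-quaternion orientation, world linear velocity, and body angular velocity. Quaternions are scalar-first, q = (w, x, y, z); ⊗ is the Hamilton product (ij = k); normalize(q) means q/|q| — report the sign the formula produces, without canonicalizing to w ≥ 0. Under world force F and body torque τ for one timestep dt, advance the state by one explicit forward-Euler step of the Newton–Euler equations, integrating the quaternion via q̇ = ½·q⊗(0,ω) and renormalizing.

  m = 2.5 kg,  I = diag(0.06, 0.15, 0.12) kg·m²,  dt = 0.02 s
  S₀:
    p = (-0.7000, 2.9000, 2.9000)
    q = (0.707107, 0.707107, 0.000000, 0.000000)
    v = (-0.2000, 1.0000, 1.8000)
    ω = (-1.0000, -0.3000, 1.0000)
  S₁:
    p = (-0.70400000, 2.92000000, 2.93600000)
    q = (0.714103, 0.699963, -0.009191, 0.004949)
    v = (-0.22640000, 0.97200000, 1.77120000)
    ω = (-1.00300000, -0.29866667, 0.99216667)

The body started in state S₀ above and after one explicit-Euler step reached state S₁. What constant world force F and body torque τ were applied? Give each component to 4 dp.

velocity change Δv = (-0.02640000, -0.02800000, -0.02880000)
applied force F = (-3.3000, -3.5000, -3.6000)
Δω = ω₁−ω₀ = (-0.00300000, 0.00133333, -0.00783333)
τ = I·(Δω/dt) + ω₀×(Iω₀) = (0.0000, 0.0700, -0.0200)

F = (-3.3000, -3.5000, -3.6000)
τ = (0.0000, 0.0700, -0.0200)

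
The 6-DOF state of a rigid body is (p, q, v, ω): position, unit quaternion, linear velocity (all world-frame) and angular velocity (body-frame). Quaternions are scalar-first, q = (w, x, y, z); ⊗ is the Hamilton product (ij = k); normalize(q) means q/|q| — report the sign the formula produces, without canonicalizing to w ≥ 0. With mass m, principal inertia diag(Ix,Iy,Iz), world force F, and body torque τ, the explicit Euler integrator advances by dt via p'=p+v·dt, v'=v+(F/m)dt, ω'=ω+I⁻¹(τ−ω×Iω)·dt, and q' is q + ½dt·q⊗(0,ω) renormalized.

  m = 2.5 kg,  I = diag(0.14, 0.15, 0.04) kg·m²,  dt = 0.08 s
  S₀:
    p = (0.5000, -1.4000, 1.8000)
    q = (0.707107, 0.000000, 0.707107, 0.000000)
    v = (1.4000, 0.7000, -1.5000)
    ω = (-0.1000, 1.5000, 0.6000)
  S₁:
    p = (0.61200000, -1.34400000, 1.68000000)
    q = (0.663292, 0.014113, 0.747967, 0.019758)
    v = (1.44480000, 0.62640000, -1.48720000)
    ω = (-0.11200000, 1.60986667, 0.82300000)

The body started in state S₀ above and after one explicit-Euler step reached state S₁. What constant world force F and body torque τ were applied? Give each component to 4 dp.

F = (1.4000, -2.3000, 0.4000)
τ = (-0.1200, 0.2000, 0.1100)

Δω = ω₁−ω₀ = (-0.01200000, 0.10986667, 0.22300000)
precession coupling = (-0.0990, -0.0060, -0.0015)
τ = I·(Δω/dt) + ω₀×(Iω₀) = (-0.1200, 0.2000, 0.1100)
v₁ − v₀ = (0.04480000, -0.07360000, 0.01280000)
applied force F = (1.4000, -2.3000, 0.4000)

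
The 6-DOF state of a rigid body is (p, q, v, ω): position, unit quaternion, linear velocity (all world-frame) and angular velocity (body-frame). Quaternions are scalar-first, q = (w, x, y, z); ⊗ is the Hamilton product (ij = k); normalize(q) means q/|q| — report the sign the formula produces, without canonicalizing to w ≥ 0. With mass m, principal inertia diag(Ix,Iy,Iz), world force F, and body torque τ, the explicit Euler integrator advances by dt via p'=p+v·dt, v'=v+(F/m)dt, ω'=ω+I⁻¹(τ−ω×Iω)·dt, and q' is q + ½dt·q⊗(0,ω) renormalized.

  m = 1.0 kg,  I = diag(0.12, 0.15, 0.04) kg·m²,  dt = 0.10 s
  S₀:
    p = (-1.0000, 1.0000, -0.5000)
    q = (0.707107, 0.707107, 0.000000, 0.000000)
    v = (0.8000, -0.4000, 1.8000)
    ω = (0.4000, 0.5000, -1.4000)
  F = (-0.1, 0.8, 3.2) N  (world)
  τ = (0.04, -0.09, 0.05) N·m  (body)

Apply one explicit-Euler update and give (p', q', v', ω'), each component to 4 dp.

precession coupling ω×(Iω) = (0.0770, -0.0448, 0.0060)
(τ − ω×Iω)/I = (-0.3083, -0.3013, 1.1000)
ω' = ω + α·dt = (0.3692, 0.4699, -1.2900)
2q̇ = q⊗(0,ω) = (-0.2828428, 0.2828428, 1.3435033, -0.6363963)
updated quaternion q' = (0.6909, 0.7191, 0.0670, -0.0317)
new position p' = (-0.9200, 0.9600, -0.3200)
v + (F/m)dt = (0.7900, -0.3200, 2.1200)

p' = (-0.9200, 0.9600, -0.3200)
q' = (0.6909, 0.7191, 0.0670, -0.0317)
v' = (0.7900, -0.3200, 2.1200)
ω' = (0.3692, 0.4699, -1.2900)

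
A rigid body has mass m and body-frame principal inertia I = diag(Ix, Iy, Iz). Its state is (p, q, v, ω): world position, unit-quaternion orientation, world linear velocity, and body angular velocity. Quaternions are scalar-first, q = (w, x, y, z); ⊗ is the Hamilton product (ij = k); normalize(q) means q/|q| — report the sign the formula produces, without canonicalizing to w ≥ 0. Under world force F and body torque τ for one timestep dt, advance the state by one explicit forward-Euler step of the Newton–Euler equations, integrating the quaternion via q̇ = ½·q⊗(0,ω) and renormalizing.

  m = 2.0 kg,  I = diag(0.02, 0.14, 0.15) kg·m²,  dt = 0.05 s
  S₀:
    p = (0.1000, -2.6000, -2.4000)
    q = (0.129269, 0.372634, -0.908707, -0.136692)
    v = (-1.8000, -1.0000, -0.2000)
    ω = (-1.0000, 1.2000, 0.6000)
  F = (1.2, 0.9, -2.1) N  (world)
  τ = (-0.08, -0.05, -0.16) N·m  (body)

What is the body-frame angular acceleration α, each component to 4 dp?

ω×(Iω) gyroscopic = (0.0072, 0.0780, -0.1440)
angular accel α = (-4.3600, -0.9143, -0.1067)

α = (-4.3600, -0.9143, -0.1067)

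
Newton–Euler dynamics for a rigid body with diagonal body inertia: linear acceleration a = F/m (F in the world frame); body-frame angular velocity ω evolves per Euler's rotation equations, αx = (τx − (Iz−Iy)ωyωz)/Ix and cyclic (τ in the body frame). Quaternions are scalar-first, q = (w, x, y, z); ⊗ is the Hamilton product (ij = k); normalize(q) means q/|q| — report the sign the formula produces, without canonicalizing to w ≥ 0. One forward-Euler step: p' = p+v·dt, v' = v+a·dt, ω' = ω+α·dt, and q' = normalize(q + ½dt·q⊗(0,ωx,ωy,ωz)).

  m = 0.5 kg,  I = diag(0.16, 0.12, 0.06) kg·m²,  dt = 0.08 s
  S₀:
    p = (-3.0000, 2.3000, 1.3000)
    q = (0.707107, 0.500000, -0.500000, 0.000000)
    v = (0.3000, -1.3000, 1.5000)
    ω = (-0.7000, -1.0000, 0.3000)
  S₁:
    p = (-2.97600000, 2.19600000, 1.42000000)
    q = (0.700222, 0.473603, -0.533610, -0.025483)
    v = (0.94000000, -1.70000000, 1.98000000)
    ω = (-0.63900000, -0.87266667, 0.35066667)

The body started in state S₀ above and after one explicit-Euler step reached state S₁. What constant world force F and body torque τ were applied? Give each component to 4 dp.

Δv = v₁−v₀ = (0.64000000, -0.40000000, 0.48000000)
applied force F = (4.0000, -2.5000, 3.0000)
rate change Δω = (0.06100000, 0.12733333, 0.05066667)
applied torque τ = (0.1400, 0.1700, 0.0100)

F = (4.0000, -2.5000, 3.0000)
τ = (0.1400, 0.1700, 0.0100)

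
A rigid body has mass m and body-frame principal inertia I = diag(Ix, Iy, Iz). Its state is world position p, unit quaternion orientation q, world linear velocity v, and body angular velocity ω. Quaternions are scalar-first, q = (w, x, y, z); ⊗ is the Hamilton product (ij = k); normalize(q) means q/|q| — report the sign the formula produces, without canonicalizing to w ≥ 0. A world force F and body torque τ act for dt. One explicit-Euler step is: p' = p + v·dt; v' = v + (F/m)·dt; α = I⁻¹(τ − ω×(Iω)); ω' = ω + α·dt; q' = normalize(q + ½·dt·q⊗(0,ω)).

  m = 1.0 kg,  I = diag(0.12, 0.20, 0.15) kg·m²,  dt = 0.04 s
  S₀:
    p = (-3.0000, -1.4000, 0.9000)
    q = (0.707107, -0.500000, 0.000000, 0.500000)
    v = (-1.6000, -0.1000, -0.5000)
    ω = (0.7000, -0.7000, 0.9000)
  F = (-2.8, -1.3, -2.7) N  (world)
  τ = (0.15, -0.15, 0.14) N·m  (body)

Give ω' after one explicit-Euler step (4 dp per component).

ω' = (0.7395, -0.7262, 0.9478)

(τ − ω×Iω)/I = (0.9875, -0.6555, 1.1947)
new body rate ω' = (0.7395, -0.7262, 0.9478)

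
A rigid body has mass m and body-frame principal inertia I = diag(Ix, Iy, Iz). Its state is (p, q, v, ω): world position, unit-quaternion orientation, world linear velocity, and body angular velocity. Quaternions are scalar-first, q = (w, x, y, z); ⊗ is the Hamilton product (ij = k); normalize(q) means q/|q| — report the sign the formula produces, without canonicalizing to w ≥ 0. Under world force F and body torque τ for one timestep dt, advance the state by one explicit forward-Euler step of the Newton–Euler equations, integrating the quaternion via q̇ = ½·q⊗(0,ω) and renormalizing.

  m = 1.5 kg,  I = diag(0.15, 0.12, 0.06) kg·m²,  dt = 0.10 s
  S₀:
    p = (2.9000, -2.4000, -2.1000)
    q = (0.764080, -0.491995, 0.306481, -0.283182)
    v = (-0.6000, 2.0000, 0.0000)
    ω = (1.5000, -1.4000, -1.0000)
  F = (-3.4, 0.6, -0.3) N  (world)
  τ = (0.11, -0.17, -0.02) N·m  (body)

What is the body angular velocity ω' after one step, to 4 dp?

ω' = (1.6293, -1.4292, -1.1383)

ω×(Iω) gyroscopic = (-0.0840, -0.1350, 0.0630)
angular accel α = (1.2933, -0.2917, -1.3833)
ω' = ω + α·dt = (1.6293, -1.4292, -1.1383)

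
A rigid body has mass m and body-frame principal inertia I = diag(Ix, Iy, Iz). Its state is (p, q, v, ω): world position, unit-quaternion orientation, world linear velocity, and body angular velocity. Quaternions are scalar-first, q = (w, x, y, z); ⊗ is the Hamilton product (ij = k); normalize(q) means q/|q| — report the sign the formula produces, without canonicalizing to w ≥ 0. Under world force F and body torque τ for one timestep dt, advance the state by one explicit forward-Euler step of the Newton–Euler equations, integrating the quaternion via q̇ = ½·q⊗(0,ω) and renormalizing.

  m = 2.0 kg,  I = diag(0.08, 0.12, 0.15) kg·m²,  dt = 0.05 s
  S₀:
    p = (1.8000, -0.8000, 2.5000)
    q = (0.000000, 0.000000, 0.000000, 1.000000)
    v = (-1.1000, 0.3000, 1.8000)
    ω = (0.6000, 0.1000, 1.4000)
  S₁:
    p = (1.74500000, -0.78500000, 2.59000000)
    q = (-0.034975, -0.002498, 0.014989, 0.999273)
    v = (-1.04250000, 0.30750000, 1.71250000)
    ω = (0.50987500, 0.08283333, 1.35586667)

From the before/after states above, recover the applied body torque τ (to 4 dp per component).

τ = (-0.1400, -0.1000, -0.1300)

rate change Δω = (-0.09012500, -0.01716667, -0.04413333)
I·α + gyro = (-0.1400, -0.1000, -0.1300)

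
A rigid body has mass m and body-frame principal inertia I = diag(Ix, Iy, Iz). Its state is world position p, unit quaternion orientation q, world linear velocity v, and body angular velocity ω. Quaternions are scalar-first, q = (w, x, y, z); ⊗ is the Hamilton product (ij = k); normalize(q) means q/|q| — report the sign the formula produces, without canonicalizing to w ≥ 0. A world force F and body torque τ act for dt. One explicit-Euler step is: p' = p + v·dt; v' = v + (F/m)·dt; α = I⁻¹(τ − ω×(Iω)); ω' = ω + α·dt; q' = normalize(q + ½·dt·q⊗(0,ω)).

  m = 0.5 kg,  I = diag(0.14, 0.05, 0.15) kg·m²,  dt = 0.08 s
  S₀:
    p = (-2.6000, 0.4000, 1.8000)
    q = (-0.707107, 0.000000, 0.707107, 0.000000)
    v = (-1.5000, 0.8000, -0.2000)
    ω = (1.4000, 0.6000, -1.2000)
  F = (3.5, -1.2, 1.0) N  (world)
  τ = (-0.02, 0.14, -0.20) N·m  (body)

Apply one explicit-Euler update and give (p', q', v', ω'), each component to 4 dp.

p' = (-2.7200, 0.4640, 1.7840)
q' = (-0.7219, -0.0733, 0.6881, -0.0056)
v' = (-0.9400, 0.6080, -0.0400)
ω' = (1.4297, 0.7971, -1.2663)

ω×(Iω) gyroscopic = (-0.0720, 0.0168, -0.0756)
angular accel α = (0.3714, 2.4640, -0.8293)
ω' = ω + α·dt = (1.4297, 0.7971, -1.2663)
q⊗(0,ω) = (-0.4242642, -1.8384782, -0.4242642, -0.1414214)
q + ½dt·q⊗(0,ω), renormalized = (-0.7219, -0.0733, 0.6881, -0.0056)
a = F/m = (7.0000, -2.4000, 2.0000)
new position p' = (-2.7200, 0.4640, 1.7840)
v' = v + a·dt = (-0.9400, 0.6080, -0.0400)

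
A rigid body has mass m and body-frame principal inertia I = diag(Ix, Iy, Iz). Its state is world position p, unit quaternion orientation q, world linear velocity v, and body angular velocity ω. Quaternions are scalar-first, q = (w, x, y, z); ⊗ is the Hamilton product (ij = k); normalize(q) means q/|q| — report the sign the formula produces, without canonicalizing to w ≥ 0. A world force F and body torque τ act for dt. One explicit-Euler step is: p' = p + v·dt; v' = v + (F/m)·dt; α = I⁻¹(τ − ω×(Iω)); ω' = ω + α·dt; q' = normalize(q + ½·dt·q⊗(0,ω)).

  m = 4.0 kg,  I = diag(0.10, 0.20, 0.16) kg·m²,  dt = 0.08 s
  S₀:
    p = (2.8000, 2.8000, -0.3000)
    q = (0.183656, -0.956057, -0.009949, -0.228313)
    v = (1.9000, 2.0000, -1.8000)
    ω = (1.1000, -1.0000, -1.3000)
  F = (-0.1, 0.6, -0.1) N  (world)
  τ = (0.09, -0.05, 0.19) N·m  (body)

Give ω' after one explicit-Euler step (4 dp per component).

ω×(Iω) gyroscopic = (-0.0520, 0.0858, -0.1100)
angular accel α = (1.4200, -0.6790, 1.8750)
ω' = ω + α·dt = (1.2136, -1.0543, -1.1500)

ω' = (1.2136, -1.0543, -1.1500)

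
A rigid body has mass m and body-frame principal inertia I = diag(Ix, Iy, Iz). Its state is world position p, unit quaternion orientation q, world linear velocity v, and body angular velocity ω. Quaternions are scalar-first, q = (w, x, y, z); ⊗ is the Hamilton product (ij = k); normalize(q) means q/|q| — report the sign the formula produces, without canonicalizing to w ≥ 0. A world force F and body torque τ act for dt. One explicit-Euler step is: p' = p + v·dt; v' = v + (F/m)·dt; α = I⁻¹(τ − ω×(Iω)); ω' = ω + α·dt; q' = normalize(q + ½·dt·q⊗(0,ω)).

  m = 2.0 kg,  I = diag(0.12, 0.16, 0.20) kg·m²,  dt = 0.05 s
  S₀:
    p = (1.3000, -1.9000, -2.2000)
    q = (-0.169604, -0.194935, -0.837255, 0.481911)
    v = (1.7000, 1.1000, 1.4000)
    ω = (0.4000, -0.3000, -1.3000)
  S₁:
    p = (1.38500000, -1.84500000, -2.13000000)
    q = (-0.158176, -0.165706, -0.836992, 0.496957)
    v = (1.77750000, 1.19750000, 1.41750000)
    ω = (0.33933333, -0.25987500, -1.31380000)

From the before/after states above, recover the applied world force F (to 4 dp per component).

F = (3.1000, 3.9000, 0.7000)

velocity change Δv = (0.07750000, 0.09750000, 0.01750000)
applied force F = (3.1000, 3.9000, 0.7000)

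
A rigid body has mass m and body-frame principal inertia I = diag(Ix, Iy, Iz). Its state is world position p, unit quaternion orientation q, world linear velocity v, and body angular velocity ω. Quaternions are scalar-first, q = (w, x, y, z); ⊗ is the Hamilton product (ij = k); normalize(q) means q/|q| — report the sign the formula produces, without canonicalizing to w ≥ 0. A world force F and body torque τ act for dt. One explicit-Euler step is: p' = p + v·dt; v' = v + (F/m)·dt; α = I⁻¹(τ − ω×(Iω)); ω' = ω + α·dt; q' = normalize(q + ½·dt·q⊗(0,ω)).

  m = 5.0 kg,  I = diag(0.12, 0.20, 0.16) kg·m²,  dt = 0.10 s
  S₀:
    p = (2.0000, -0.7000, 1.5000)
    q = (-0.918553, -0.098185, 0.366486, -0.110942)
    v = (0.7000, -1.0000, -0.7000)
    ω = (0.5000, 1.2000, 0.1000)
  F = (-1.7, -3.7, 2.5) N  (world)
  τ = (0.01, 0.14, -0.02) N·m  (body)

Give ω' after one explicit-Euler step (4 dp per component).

precession coupling ω×(Iω) = (-0.0048, -0.0020, 0.0480)
α = I⁻¹(τ − ω×Iω) = (0.1233, 0.7100, -0.4250)
new body rate ω' = (0.5123, 1.2710, 0.0575)

ω' = (0.5123, 1.2710, 0.0575)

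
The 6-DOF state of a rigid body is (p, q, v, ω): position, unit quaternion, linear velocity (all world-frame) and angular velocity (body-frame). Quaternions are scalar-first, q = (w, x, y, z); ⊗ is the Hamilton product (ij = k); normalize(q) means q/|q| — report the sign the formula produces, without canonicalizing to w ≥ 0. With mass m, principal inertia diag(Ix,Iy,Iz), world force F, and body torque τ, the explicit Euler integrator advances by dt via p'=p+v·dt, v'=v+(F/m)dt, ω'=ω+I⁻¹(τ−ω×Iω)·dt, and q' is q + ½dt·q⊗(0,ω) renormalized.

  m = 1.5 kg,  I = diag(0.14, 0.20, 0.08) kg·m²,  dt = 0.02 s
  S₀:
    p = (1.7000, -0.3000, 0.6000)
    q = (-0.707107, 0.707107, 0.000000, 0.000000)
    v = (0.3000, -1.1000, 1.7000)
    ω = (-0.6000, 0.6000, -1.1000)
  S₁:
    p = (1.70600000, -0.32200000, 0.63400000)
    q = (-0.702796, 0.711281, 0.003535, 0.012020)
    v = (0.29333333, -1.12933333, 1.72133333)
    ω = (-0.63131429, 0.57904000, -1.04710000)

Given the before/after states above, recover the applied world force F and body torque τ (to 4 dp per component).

ω₁ − ω₀ = (-0.03131429, -0.02096000, 0.05290000)
I·α + gyro = (-0.1400, -0.1700, 0.1900)
velocity change Δv = (-0.00666667, -0.02933333, 0.02133333)
F = m·Δv/dt = (-0.5000, -2.2000, 1.6000)

F = (-0.5000, -2.2000, 1.6000)
τ = (-0.1400, -0.1700, 0.1900)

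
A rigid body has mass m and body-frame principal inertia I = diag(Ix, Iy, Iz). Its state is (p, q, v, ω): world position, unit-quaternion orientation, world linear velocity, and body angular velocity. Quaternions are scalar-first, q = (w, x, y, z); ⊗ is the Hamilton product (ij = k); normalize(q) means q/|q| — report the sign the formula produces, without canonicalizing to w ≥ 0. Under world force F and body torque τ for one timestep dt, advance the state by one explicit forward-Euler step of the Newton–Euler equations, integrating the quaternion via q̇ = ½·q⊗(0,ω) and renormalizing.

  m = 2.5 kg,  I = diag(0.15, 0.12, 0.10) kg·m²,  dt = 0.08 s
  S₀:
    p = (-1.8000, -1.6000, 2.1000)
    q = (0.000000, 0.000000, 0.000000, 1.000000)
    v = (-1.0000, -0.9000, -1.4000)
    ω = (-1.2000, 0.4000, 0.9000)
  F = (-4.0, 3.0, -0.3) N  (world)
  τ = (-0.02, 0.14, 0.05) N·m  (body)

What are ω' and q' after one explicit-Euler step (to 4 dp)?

ω' = (-1.2068, 0.5293, 0.9285)
q' = (-0.0359, -0.0160, -0.0479, 0.9981)

ω×(Iω) gyroscopic = (-0.0072, -0.0540, 0.0144)
α = I⁻¹(τ − ω×Iω) = (-0.0853, 1.6167, 0.3560)
ω + α·dt = (-1.2068, 0.5293, 0.9285)
2q̇ = q⊗(0,ω) = (-0.9000000, -0.4000000, -1.2000000, 0.0000000)
q + ½dt·q⊗(0,ω), renormalized = (-0.0359, -0.0160, -0.0479, 0.9981)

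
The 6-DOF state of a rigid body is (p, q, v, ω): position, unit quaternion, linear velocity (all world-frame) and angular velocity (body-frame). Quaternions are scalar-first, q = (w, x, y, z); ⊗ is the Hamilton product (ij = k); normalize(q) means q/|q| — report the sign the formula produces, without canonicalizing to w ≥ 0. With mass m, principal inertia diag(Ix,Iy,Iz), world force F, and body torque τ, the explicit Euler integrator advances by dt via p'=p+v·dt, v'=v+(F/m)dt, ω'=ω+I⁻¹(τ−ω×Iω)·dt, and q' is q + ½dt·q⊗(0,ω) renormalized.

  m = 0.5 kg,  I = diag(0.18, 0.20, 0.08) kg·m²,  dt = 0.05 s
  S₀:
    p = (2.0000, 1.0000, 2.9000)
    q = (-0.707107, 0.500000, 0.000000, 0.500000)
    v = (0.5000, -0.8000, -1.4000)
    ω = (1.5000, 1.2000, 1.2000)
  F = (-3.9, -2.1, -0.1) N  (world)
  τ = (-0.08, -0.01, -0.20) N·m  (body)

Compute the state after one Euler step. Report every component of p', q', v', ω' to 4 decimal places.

ω×(Iω) gyroscopic = (-0.1728, 0.1800, 0.0360)
(τ − ω×Iω)/I = (0.5156, -0.9500, -2.9500)
ω' = ω + α·dt = (1.5258, 1.1525, 1.0525)
q⊗(0,ω) = (-1.3500000, -1.6606605, -0.6985284, -0.2485284)
q' = normalize(q + ½dt·q⊗(0,ω)) = (-0.7397, 0.4578, -0.0174, 0.4930)
a = (-7.8000, -4.2000, -0.2000)
new position p' = (2.0250, 0.9600, 2.8300)
v + (F/m)dt = (0.1100, -1.0100, -1.4100)

p' = (2.0250, 0.9600, 2.8300)
q' = (-0.7397, 0.4578, -0.0174, 0.4930)
v' = (0.1100, -1.0100, -1.4100)
ω' = (1.5258, 1.1525, 1.0525)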